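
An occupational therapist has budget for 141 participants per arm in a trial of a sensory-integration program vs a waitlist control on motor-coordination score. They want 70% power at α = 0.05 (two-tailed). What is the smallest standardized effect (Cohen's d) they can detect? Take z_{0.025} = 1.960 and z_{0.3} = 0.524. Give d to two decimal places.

d_min ≈ 0.30

For two independent groups of n = 141 each: d_min = (z_{α/2} + z_β)·√(2/n).
z-sum = 1.960 + 0.524 = 2.484.
d_min = 2.484 × √(2/141) = 2.484 × 0.1191 = 0.296.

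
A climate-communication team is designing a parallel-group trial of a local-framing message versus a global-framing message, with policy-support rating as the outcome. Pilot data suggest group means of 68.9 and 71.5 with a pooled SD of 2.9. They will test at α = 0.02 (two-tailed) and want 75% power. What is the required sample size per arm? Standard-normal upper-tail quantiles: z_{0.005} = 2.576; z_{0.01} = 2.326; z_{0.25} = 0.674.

Cohen's d = |M₁ − M₂| / SD_pooled = |68.9 − 71.5| / 2.9 = 2.6 / 2.9 = 0.897.
For two independent groups with equal n: n = 2·((z_{α/2} + z_β) / d)².
z_{α/2} + z_β = 2.326 + 0.674 = 3.000.
n = 2 × (3.000 / 0.897)² = 2 × 3.344² = 2 × 11.19 = 22.4.
Round up to the next whole participant.

n = 23 per group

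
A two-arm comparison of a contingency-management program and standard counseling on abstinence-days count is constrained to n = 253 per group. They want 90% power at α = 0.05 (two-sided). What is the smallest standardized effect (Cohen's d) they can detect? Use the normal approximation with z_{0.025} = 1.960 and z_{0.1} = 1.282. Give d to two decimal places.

For two independent groups of n = 253 each: d_min = (z_{α/2} + z_β)·√(2/n).
z-sum = 1.960 + 1.282 = 3.242.
d_min = 3.242 × √(2/253) = 3.242 × 0.0889 = 0.288.

d_min ≈ 0.29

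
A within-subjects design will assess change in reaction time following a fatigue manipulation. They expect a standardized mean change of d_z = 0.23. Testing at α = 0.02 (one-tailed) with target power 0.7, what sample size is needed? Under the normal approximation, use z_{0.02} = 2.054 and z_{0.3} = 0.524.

For a paired (one-sample on differences) test: n = ((z_{α} + z_β) / d)².
z_{α} + z_β = 2.054 + 0.524 = 2.578.
n = (2.578 / 0.23)² = 11.209² = 125.63.
Round up.

n = 126 pairs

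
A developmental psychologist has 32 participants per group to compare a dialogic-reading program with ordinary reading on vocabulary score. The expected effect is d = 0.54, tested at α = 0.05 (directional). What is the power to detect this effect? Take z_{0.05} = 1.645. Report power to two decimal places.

For two equal groups, power = Φ(d·√(n/2) − z_{α}).
d·√(n/2) = 0.54 × √(32/2) = 0.54 × 4.000 = 2.160.
z_β = 2.160 − 1.645 = 0.515.
Power = Φ(0.515) = 0.697.

power ≈ 0.70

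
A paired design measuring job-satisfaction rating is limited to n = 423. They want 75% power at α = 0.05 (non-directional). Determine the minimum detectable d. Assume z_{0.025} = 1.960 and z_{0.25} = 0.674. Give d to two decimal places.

d_min ≈ 0.13

For a single sample (or paired design) of n = 423: d_min = (z_{α/2} + z_β)/√n.
z-sum = 1.960 + 0.674 = 2.634.
d_min = 2.634 / √423 = 2.634 / 20.567 = 0.128.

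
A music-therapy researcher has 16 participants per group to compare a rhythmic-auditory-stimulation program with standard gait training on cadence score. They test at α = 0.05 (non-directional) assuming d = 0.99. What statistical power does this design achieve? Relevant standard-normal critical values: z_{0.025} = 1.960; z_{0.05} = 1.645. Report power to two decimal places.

power ≈ 0.80

For two equal groups, power = Φ(d·√(n/2) − z_{α/2}).
d·√(n/2) = 0.99 × √(16/2) = 0.99 × 2.828 = 2.800.
z_β = 2.800 − 1.960 = 0.840.
Power = Φ(0.840) = 0.800.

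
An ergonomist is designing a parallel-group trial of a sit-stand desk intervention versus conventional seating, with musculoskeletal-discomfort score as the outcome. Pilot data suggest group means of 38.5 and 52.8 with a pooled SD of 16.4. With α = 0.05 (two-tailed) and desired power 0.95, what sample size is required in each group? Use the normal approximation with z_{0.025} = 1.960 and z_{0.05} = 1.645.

n = 35 per group

Cohen's d = |M₁ − M₂| / SD_pooled = |38.5 − 52.8| / 16.4 = 14.3 / 16.4 = 0.872.
For two independent groups with equal n: n = 2·((z_{α/2} + z_β) / d)².
z_{α/2} + z_β = 1.960 + 1.645 = 3.605.
n = 2 × (3.605 / 0.872)² = 2 × 4.134² = 2 × 17.09 = 34.2.
Round up to the next whole participant.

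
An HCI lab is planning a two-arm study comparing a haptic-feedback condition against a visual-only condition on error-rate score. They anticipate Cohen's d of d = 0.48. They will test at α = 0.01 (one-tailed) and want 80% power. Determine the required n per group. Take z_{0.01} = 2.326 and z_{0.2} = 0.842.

n = 88 per group

For two independent groups with equal n: n = 2·((z_{α} + z_β) / d)².
z_{α} + z_β = 2.326 + 0.842 = 3.168.
n = 2 × (3.168 / 0.48)² = 2 × 6.600² = 2 × 43.56 = 87.1.
Round up to the next whole participant.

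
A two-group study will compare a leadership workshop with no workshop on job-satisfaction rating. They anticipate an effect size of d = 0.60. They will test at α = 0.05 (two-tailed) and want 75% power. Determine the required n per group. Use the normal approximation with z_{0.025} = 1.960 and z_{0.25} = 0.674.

n = 39 per group

For two independent groups with equal n: n = 2·((z_{α/2} + z_β) / d)².
z_{α/2} + z_β = 1.960 + 0.674 = 2.634.
n = 2 × (2.634 / 0.60)² = 2 × 4.390² = 2 × 19.27 = 38.5.
Round up to the next whole participant.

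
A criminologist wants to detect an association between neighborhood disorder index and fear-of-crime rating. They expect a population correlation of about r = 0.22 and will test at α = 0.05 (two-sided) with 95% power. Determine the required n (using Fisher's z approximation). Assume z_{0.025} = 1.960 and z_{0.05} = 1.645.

Fisher's z: C = ½·ln((1+r)/(1−r)) = ½·ln(1.5641) = 0.2237.
n = ((z_{α/2} + z_β)/C)² + 3.
(1.960 + 1.645) / 0.2237 = 3.605 / 0.2237 = 16.115.
n = 16.115² + 3 = 259.70 + 3 = 262.7.
Round up.

n = 263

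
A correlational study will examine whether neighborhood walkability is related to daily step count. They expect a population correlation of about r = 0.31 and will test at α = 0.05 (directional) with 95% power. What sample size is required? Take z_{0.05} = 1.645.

n = 109

Fisher's z: C = ½·ln((1+r)/(1−r)) = ½·ln(1.8986) = 0.3205.
n = ((z_{α} + z_β)/C)² + 3.
(1.645 + 1.645) / 0.3205 = 3.290 / 0.3205 = 10.265.
n = 10.265² + 3 = 105.37 + 3 = 108.4.
Round up.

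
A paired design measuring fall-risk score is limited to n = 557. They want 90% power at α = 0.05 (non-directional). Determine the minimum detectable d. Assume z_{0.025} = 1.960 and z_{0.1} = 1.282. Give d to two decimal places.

For a single sample (or paired design) of n = 557: d_min = (z_{α/2} + z_β)/√n.
z-sum = 1.960 + 1.282 = 3.242.
d_min = 3.242 / √557 = 3.242 / 23.601 = 0.137.

d_min ≈ 0.14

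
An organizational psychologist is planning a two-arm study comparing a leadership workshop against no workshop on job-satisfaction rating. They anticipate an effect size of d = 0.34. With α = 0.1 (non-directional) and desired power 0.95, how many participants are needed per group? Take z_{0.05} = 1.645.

For two independent groups with equal n: n = 2·((z_{α/2} + z_β) / d)².
z_{α/2} + z_β = 1.645 + 1.645 = 3.290.
n = 2 × (3.290 / 0.34)² = 2 × 9.676² = 2 × 93.63 = 187.3.
Round up to the next whole participant.

n = 188 per group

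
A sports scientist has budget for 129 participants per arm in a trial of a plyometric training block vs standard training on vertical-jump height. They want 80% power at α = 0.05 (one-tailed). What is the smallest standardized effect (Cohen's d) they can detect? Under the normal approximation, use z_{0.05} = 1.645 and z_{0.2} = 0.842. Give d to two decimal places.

For two independent groups of n = 129 each: d_min = (z_{α} + z_β)·√(2/n).
z-sum = 1.645 + 0.842 = 2.487.
d_min = 2.487 × √(2/129) = 2.487 × 0.1245 = 0.310.

d_min ≈ 0.31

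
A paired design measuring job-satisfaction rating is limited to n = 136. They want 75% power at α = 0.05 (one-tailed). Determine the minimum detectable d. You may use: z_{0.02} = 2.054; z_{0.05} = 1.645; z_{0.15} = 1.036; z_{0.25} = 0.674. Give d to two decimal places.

d_min ≈ 0.20

For a single sample (or paired design) of n = 136: d_min = (z_{α} + z_β)/√n.
z-sum = 1.645 + 0.674 = 2.319.
d_min = 2.319 / √136 = 2.319 / 11.662 = 0.199.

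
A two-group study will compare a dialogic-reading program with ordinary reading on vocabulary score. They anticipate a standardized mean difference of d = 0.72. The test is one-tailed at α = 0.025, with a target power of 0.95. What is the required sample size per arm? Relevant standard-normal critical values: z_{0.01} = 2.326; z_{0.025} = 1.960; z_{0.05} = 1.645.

n = 51 per group

For two independent groups with equal n: n = 2·((z_{α} + z_β) / d)².
z_{α} + z_β = 1.960 + 1.645 = 3.605.
n = 2 × (3.605 / 0.72)² = 2 × 5.007² = 2 × 25.07 = 50.1.
Round up to the next whole participant.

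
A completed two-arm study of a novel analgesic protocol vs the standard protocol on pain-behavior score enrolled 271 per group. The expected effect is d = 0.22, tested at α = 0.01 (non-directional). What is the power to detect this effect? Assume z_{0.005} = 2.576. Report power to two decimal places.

power ≈ 0.49

For two equal groups, power = Φ(d·√(n/2) − z_{α/2}).
d·√(n/2) = 0.22 × √(271/2) = 0.22 × 11.640 = 2.561.
z_β = 2.561 − 2.576 = -0.015.
Power = Φ(-0.015) = 0.494.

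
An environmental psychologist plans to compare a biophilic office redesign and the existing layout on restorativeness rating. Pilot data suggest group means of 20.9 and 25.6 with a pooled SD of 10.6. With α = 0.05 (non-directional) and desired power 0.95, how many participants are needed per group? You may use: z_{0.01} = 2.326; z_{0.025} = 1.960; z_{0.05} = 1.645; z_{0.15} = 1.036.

Cohen's d = |M₁ − M₂| / SD_pooled = |20.9 − 25.6| / 10.6 = 4.7 / 10.6 = 0.443.
For two independent groups with equal n: n = 2·((z_{α/2} + z_β) / d)².
z_{α/2} + z_β = 1.960 + 1.645 = 3.605.
n = 2 × (3.605 / 0.443)² = 2 × 8.138² = 2 × 66.22 = 132.4.
Round up to the next whole participant.

n = 133 per group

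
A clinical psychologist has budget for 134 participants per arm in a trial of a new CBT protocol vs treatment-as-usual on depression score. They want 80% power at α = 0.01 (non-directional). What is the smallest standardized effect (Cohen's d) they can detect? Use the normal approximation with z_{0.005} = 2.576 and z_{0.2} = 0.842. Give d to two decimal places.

d_min ≈ 0.42

For two independent groups of n = 134 each: d_min = (z_{α/2} + z_β)·√(2/n).
z-sum = 2.576 + 0.842 = 3.418.
d_min = 3.418 × √(2/134) = 3.418 × 0.1222 = 0.418.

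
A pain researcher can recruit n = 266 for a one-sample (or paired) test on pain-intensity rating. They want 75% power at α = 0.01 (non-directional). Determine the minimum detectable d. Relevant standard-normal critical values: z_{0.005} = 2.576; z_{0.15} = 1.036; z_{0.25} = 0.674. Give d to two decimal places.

d_min ≈ 0.20

For a single sample (or paired design) of n = 266: d_min = (z_{α/2} + z_β)/√n.
z-sum = 2.576 + 0.674 = 3.250.
d_min = 3.250 / √266 = 3.250 / 16.310 = 0.199.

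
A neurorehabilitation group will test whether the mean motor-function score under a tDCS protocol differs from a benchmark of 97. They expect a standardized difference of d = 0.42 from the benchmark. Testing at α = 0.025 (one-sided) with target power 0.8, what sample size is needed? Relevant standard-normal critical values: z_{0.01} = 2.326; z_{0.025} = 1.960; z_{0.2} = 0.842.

n = 45

For a one-sample test: n = ((z_{α} + z_β) / d)².
z_{α} + z_β = 1.960 + 0.842 = 2.802.
n = (2.802 / 0.42)² = 6.671² = 44.51.
Round up.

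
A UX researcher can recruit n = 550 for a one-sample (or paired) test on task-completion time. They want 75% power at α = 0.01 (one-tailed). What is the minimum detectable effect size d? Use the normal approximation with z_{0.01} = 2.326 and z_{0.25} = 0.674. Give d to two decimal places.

For a single sample (or paired design) of n = 550: d_min = (z_{α} + z_β)/√n.
z-sum = 2.326 + 0.674 = 3.000.
d_min = 3.000 / √550 = 3.000 / 23.452 = 0.128.

d_min ≈ 0.13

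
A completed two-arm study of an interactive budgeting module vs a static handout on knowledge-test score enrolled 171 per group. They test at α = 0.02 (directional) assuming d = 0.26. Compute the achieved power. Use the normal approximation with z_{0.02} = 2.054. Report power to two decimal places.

power ≈ 0.64

For two equal groups, power = Φ(d·√(n/2) − z_{α}).
d·√(n/2) = 0.26 × √(171/2) = 0.26 × 9.247 = 2.404.
z_β = 2.404 − 2.054 = 0.350.
Power = Φ(0.350) = 0.637.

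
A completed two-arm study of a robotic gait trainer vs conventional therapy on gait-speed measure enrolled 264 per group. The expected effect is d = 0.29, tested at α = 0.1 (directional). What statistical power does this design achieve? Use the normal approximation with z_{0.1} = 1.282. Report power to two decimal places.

For two equal groups, power = Φ(d·√(n/2) − z_{α}).
d·√(n/2) = 0.29 × √(264/2) = 0.29 × 11.489 = 3.332.
z_β = 3.332 − 1.282 = 2.050.
Power = Φ(2.050) = 0.980.

power ≈ 0.98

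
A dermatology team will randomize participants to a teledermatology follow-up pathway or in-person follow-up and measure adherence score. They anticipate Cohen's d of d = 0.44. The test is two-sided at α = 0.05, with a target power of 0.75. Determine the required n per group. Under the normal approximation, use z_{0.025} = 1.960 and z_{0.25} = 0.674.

For two independent groups with equal n: n = 2·((z_{α/2} + z_β) / d)².
z_{α/2} + z_β = 1.960 + 0.674 = 2.634.
n = 2 × (2.634 / 0.44)² = 2 × 5.986² = 2 × 35.84 = 71.7.
Round up to the next whole participant.

n = 72 per group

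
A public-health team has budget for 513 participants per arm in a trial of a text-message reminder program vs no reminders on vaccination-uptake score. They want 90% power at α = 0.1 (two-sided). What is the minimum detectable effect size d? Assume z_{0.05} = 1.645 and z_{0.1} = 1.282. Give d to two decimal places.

d_min ≈ 0.18

For two independent groups of n = 513 each: d_min = (z_{α/2} + z_β)·√(2/n).
z-sum = 1.645 + 1.282 = 2.927.
d_min = 2.927 × √(2/513) = 2.927 × 0.0624 = 0.183.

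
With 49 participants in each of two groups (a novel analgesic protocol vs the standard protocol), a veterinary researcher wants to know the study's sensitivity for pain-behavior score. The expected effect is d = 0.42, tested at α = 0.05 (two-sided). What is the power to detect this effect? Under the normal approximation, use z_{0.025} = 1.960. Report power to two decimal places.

power ≈ 0.55

For two equal groups, power = Φ(d·√(n/2) − z_{α/2}).
d·√(n/2) = 0.42 × √(49/2) = 0.42 × 4.950 = 2.079.
z_β = 2.079 − 1.960 = 0.119.
Power = Φ(0.119) = 0.547.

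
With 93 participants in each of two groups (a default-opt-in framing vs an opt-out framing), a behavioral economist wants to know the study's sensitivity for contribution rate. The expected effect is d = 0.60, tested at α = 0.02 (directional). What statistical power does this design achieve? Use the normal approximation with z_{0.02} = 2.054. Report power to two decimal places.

power ≈ 0.98

For two equal groups, power = Φ(d·√(n/2) − z_{α}).
d·√(n/2) = 0.60 × √(93/2) = 0.60 × 6.819 = 4.091.
z_β = 4.091 − 2.054 = 2.037.
Power = Φ(2.037) = 0.979.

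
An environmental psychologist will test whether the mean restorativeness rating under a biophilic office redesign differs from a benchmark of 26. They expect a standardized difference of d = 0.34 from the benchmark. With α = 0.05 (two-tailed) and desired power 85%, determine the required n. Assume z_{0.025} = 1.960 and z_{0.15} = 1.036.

n = 78

For a one-sample test: n = ((z_{α/2} + z_β) / d)².
z_{α/2} + z_β = 1.960 + 1.036 = 2.996.
n = (2.996 / 0.34)² = 8.812² = 77.65.
Round up.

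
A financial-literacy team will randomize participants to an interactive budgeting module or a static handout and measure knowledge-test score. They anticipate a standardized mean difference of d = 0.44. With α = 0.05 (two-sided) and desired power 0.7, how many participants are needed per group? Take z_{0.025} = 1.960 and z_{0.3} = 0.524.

n = 64 per group

For two independent groups with equal n: n = 2·((z_{α/2} + z_β) / d)².
z_{α/2} + z_β = 1.960 + 0.524 = 2.484.
n = 2 × (2.484 / 0.44)² = 2 × 5.645² = 2 × 31.87 = 63.7.
Round up to the next whole participant.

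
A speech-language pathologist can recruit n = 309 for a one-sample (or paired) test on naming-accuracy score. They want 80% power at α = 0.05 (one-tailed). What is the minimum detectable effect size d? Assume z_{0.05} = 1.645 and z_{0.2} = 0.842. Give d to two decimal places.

d_min ≈ 0.14

For a single sample (or paired design) of n = 309: d_min = (z_{α} + z_β)/√n.
z-sum = 1.645 + 0.842 = 2.487.
d_min = 2.487 / √309 = 2.487 / 17.578 = 0.141.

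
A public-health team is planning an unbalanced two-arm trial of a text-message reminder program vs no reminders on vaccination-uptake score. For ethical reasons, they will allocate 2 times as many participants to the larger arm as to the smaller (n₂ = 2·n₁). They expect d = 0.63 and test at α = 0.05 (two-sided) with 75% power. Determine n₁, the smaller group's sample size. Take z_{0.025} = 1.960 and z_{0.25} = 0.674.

n₁ = 27

With allocation ratio k = n₂/n₁ = 2, Var(x̄₁−x̄₂) = σ²(1/n₁ + 1/(k·n₁)) = σ²·(k+1)/(k·n₁).
So n₁ = (1 + 1/k)·((z_{α/2} + z_β)/d)² = 1.500 × (2.634/0.63)².
n₁ = 1.500 × 17.48 = 26.2.
Round up: n₁ = 27, giving n₂ = 2 × 27 = 54.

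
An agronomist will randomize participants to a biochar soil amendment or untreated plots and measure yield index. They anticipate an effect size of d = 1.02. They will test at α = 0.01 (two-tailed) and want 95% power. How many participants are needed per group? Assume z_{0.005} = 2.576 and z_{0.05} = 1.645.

n = 35 per group

For two independent groups with equal n: n = 2·((z_{α/2} + z_β) / d)².
z_{α/2} + z_β = 2.576 + 1.645 = 4.221.
n = 2 × (4.221 / 1.02)² = 2 × 4.138² = 2 × 17.12 = 34.2.
Round up to the next whole participant.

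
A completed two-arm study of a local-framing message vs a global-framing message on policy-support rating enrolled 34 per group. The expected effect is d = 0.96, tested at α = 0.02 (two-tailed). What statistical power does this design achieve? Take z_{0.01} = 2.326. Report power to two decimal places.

power ≈ 0.95

For two equal groups, power = Φ(d·√(n/2) − z_{α/2}).
d·√(n/2) = 0.96 × √(34/2) = 0.96 × 4.123 = 3.958.
z_β = 3.958 − 2.326 = 1.632.
Power = Φ(1.632) = 0.949.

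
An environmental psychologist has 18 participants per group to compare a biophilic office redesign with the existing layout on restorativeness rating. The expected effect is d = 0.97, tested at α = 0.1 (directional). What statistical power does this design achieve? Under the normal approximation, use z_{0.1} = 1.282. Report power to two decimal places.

power ≈ 0.95

For two equal groups, power = Φ(d·√(n/2) − z_{α}).
d·√(n/2) = 0.97 × √(18/2) = 0.97 × 3.000 = 2.910.
z_β = 2.910 − 1.282 = 1.628.
Power = Φ(1.628) = 0.948.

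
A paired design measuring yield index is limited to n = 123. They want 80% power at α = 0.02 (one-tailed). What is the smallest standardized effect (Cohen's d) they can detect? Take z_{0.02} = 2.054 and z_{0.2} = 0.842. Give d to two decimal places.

d_min ≈ 0.26

For a single sample (or paired design) of n = 123: d_min = (z_{α} + z_β)/√n.
z-sum = 2.054 + 0.842 = 2.896.
d_min = 2.896 / √123 = 2.896 / 11.091 = 0.261.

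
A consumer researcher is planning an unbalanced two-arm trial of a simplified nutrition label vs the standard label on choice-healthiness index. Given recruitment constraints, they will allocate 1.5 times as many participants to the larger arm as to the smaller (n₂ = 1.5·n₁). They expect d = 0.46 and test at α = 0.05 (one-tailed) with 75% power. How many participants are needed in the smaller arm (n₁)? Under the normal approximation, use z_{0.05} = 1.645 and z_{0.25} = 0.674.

With allocation ratio k = n₂/n₁ = 1.5, Var(x̄₁−x̄₂) = σ²(1/n₁ + 1/(k·n₁)) = σ²·(k+1)/(k·n₁).
So n₁ = (1 + 1/k)·((z_{α} + z_β)/d)² = 1.667 × (2.319/0.46)².
n₁ = 1.667 × 25.41 = 42.4.
Round up: n₁ = 43, giving n₂ = ⌈1.5 × 43⌉ = ⌈64.5⌉ = 65.

n₁ = 43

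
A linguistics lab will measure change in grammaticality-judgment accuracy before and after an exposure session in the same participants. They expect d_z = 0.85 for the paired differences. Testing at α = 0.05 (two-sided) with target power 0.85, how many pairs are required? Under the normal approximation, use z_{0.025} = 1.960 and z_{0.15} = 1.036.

n = 13 pairs

For a paired (one-sample on differences) test: n = ((z_{α/2} + z_β) / d)².
z_{α/2} + z_β = 1.960 + 1.036 = 2.996.
n = (2.996 / 0.85)² = 3.525² = 12.42.
Round up.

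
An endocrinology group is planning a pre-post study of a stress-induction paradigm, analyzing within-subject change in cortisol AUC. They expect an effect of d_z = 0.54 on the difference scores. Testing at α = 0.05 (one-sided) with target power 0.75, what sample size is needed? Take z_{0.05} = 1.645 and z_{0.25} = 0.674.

n = 19 pairs

For a paired (one-sample on differences) test: n = ((z_{α} + z_β) / d)².
z_{α} + z_β = 1.645 + 0.674 = 2.319.
n = (2.319 / 0.54)² = 4.294² = 18.44.
Round up.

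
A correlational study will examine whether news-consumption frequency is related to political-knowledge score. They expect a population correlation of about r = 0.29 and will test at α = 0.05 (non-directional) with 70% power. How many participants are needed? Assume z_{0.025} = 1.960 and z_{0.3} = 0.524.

Fisher's z: C = ½·ln((1+r)/(1−r)) = ½·ln(1.8169) = 0.2986.
n = ((z_{α/2} + z_β)/C)² + 3.
(1.960 + 0.524) / 0.2986 = 2.484 / 0.2986 = 8.319.
n = 8.319² + 3 = 69.20 + 3 = 72.2.
Round up.

n = 73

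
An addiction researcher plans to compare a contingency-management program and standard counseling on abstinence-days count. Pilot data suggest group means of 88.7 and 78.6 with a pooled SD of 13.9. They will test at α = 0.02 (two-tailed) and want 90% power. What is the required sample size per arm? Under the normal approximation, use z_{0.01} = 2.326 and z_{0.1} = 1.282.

n = 50 per group

Cohen's d = |M₁ − M₂| / SD_pooled = |88.7 − 78.6| / 13.9 = 10.1 / 13.9 = 0.727.
For two independent groups with equal n: n = 2·((z_{α/2} + z_β) / d)².
z_{α/2} + z_β = 2.326 + 1.282 = 3.608.
n = 2 × (3.608 / 0.727)² = 2 × 4.963² = 2 × 24.63 = 49.3.
Round up to the next whole participant.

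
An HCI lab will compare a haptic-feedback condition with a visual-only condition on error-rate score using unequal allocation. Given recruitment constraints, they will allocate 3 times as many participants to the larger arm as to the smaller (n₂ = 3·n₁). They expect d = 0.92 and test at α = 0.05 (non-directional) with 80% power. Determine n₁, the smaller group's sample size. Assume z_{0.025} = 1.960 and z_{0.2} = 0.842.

With allocation ratio k = n₂/n₁ = 3, Var(x̄₁−x̄₂) = σ²(1/n₁ + 1/(k·n₁)) = σ²·(k+1)/(k·n₁).
So n₁ = (1 + 1/k)·((z_{α/2} + z_β)/d)² = 1.333 × (2.802/0.92)².
n₁ = 1.333 × 9.28 = 12.4.
Round up: n₁ = 13, giving n₂ = 3 × 13 = 39.

n₁ = 13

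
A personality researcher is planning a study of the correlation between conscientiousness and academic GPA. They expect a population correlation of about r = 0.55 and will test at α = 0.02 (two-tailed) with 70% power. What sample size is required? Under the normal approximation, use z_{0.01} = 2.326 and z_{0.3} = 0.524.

Fisher's z: C = ½·ln((1+r)/(1−r)) = ½·ln(3.4444) = 0.6184.
n = ((z_{α/2} + z_β)/C)² + 3.
(2.326 + 0.524) / 0.6184 = 2.850 / 0.6184 = 4.609.
n = 4.609² + 3 = 21.24 + 3 = 24.2.
Round up.

n = 25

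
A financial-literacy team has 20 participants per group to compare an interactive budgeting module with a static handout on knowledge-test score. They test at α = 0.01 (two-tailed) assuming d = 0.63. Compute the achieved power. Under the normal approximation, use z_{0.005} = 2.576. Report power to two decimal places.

power ≈ 0.28

For two equal groups, power = Φ(d·√(n/2) − z_{α/2}).
d·√(n/2) = 0.63 × √(20/2) = 0.63 × 3.162 = 1.992.
z_β = 1.992 − 2.576 = -0.584.
Power = Φ(-0.584) = 0.280.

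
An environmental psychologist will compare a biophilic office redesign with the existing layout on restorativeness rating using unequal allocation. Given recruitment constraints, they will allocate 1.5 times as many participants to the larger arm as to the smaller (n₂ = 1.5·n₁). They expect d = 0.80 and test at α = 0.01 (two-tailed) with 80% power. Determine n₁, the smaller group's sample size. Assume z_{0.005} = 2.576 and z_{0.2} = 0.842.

n₁ = 31

With allocation ratio k = n₂/n₁ = 1.5, Var(x̄₁−x̄₂) = σ²(1/n₁ + 1/(k·n₁)) = σ²·(k+1)/(k·n₁).
So n₁ = (1 + 1/k)·((z_{α/2} + z_β)/d)² = 1.667 × (3.418/0.80)².
n₁ = 1.667 × 18.25 = 30.4.
Round up: n₁ = 31, giving n₂ = ⌈1.5 × 31⌉ = ⌈46.5⌉ = 47.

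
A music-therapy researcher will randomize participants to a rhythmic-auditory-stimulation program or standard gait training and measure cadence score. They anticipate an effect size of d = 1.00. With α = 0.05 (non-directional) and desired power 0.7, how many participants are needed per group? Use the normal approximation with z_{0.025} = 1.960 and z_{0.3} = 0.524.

For two independent groups with equal n: n = 2·((z_{α/2} + z_β) / d)².
z_{α/2} + z_β = 1.960 + 0.524 = 2.484.
n = 2 × (2.484 / 1.00)² = 2 × 2.484² = 2 × 6.17 = 12.3.
Round up to the next whole participant.

n = 13 per group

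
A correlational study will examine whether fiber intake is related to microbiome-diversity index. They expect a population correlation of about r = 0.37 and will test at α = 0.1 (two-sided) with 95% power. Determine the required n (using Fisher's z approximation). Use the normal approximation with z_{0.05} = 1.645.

n = 75

Fisher's z: C = ½·ln((1+r)/(1−r)) = ½·ln(2.1746) = 0.3884.
n = ((z_{α/2} + z_β)/C)² + 3.
(1.645 + 1.645) / 0.3884 = 3.290 / 0.3884 = 8.471.
n = 8.471² + 3 = 71.75 + 3 = 74.8.
Round up.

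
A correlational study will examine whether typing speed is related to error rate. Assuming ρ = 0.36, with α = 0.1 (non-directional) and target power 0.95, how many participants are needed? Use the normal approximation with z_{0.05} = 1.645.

Fisher's z: C = ½·ln((1+r)/(1−r)) = ½·ln(2.1250) = 0.3769.
n = ((z_{α/2} + z_β)/C)² + 3.
(1.645 + 1.645) / 0.3769 = 3.290 / 0.3769 = 8.729.
n = 8.729² + 3 = 76.20 + 3 = 79.2.
Round up.

n = 80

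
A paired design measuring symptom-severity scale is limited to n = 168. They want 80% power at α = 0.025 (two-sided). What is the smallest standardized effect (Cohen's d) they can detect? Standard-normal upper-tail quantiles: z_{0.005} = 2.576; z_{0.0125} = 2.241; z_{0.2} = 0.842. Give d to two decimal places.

d_min ≈ 0.24

For a single sample (or paired design) of n = 168: d_min = (z_{α/2} + z_β)/√n.
z-sum = 2.241 + 0.842 = 3.083.
d_min = 3.083 / √168 = 3.083 / 12.961 = 0.238.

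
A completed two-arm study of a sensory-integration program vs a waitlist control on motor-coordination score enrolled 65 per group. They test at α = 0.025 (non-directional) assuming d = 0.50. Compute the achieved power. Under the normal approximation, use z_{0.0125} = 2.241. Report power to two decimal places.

power ≈ 0.73

For two equal groups, power = Φ(d·√(n/2) − z_{α/2}).
d·√(n/2) = 0.50 × √(65/2) = 0.50 × 5.701 = 2.850.
z_β = 2.850 − 2.241 = 0.609.
Power = Φ(0.609) = 0.729.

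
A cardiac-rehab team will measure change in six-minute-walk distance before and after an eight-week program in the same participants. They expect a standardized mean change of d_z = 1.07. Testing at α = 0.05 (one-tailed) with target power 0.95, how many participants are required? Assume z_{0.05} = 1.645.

n = 10 pairs

For a paired (one-sample on differences) test: n = ((z_{α} + z_β) / d)².
z_{α} + z_β = 1.645 + 1.645 = 3.290.
n = (3.290 / 1.07)² = 3.075² = 9.45.
Round up.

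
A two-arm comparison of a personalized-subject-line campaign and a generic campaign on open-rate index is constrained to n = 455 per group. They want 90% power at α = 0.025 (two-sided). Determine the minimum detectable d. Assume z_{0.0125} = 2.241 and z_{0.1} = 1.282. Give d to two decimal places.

For two independent groups of n = 455 each: d_min = (z_{α/2} + z_β)·√(2/n).
z-sum = 2.241 + 1.282 = 3.523.
d_min = 3.523 × √(2/455) = 3.523 × 0.0663 = 0.234.

d_min ≈ 0.23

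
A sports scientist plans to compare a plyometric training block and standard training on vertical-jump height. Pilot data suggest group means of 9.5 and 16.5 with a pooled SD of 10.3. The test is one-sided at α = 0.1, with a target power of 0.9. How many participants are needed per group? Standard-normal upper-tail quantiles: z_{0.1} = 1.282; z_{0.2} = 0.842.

Cohen's d = |M₁ − M₂| / SD_pooled = |9.5 − 16.5| / 10.3 = 7.0 / 10.3 = 0.680.
For two independent groups with equal n: n = 2·((z_{α} + z_β) / d)².
z_{α} + z_β = 1.282 + 1.282 = 2.564.
n = 2 × (2.564 / 0.680)² = 2 × 3.771² = 2 × 14.22 = 28.4.
Round up to the next whole participant.

n = 29 per group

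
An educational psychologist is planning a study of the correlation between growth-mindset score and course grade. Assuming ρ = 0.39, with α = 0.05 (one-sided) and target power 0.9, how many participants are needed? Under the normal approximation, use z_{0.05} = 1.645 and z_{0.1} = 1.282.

Fisher's z: C = ½·ln((1+r)/(1−r)) = ½·ln(2.2787) = 0.4118.
n = ((z_{α} + z_β)/C)² + 3.
(1.645 + 1.282) / 0.4118 = 2.927 / 0.4118 = 7.108.
n = 7.108² + 3 = 50.52 + 3 = 53.5.
Round up.

n = 54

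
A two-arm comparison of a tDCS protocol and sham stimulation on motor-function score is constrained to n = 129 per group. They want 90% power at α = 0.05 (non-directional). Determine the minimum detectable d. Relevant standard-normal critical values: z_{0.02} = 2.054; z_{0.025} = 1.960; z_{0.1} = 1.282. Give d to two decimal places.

For two independent groups of n = 129 each: d_min = (z_{α/2} + z_β)·√(2/n).
z-sum = 1.960 + 1.282 = 3.242.
d_min = 3.242 × √(2/129) = 3.242 × 0.1245 = 0.404.

d_min ≈ 0.40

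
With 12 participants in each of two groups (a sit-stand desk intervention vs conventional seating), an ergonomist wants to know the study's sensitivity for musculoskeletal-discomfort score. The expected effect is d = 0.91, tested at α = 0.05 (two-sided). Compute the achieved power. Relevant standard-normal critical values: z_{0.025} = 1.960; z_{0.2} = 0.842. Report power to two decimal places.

For two equal groups, power = Φ(d·√(n/2) − z_{α/2}).
d·√(n/2) = 0.91 × √(12/2) = 0.91 × 2.449 = 2.229.
z_β = 2.229 − 1.960 = 0.269.
Power = Φ(0.269) = 0.606.

power ≈ 0.61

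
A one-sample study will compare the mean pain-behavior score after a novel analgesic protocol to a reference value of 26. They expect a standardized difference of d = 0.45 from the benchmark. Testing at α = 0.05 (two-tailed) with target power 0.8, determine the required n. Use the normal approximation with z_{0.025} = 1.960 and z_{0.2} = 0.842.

n = 39

For a one-sample test: n = ((z_{α/2} + z_β) / d)².
z_{α/2} + z_β = 1.960 + 0.842 = 2.802.
n = (2.802 / 0.45)² = 6.227² = 38.77.
Round up.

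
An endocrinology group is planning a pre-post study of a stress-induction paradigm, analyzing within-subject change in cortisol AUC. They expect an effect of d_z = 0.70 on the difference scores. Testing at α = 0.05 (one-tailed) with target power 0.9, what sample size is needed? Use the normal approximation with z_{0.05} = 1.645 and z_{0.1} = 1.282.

For a paired (one-sample on differences) test: n = ((z_{α} + z_β) / d)².
z_{α} + z_β = 1.645 + 1.282 = 2.927.
n = (2.927 / 0.70)² = 4.181² = 17.48.
Round up.

n = 18 pairs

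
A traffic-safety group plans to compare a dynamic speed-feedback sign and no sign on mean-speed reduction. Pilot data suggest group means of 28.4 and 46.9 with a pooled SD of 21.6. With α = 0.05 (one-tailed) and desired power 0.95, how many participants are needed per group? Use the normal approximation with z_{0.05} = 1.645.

Cohen's d = |M₁ − M₂| / SD_pooled = |28.4 − 46.9| / 21.6 = 18.5 / 21.6 = 0.856.
For two independent groups with equal n: n = 2·((z_{α} + z_β) / d)².
z_{α} + z_β = 1.645 + 1.645 = 3.290.
n = 2 × (3.290 / 0.856)² = 2 × 3.843² = 2 × 14.77 = 29.5.
Round up to the next whole participant.

n = 30 per group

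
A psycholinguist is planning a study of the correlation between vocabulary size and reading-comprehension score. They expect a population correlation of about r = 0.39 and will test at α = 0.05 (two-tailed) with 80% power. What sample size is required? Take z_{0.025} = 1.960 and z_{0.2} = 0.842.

n = 50

Fisher's z: C = ½·ln((1+r)/(1−r)) = ½·ln(2.2787) = 0.4118.
n = ((z_{α/2} + z_β)/C)² + 3.
(1.960 + 0.842) / 0.4118 = 2.802 / 0.4118 = 6.804.
n = 6.804² + 3 = 46.30 + 3 = 49.3.
Round up.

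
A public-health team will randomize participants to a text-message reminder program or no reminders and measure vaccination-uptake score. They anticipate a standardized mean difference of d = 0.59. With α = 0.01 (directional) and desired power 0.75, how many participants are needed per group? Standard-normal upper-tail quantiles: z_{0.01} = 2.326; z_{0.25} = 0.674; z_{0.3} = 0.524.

For two independent groups with equal n: n = 2·((z_{α} + z_β) / d)².
z_{α} + z_β = 2.326 + 0.674 = 3.000.
n = 2 × (3.000 / 0.59)² = 2 × 5.085² = 2 × 25.85 = 51.7.
Round up to the next whole participant.

n = 52 per group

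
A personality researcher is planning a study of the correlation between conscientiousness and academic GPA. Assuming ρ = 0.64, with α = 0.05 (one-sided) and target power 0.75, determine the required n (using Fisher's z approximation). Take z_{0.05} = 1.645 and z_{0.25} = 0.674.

Fisher's z: C = ½·ln((1+r)/(1−r)) = ½·ln(4.5556) = 0.7582.
n = ((z_{α} + z_β)/C)² + 3.
(1.645 + 0.674) / 0.7582 = 2.319 / 0.7582 = 3.059.
n = 3.059² + 3 = 9.35 + 3 = 12.4.
Round up.

n = 13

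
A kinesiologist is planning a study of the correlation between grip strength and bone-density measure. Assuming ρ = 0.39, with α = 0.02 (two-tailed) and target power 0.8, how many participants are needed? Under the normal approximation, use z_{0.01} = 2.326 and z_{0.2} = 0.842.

n = 63

Fisher's z: C = ½·ln((1+r)/(1−r)) = ½·ln(2.2787) = 0.4118.
n = ((z_{α/2} + z_β)/C)² + 3.
(2.326 + 0.842) / 0.4118 = 3.168 / 0.4118 = 7.693.
n = 7.693² + 3 = 59.18 + 3 = 62.2.
Round up.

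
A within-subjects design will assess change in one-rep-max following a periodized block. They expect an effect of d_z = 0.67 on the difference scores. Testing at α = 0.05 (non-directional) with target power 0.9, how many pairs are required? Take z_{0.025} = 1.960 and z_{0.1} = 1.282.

For a paired (one-sample on differences) test: n = ((z_{α/2} + z_β) / d)².
z_{α/2} + z_β = 1.960 + 1.282 = 3.242.
n = (3.242 / 0.67)² = 4.839² = 23.41.
Round up.

n = 24 pairs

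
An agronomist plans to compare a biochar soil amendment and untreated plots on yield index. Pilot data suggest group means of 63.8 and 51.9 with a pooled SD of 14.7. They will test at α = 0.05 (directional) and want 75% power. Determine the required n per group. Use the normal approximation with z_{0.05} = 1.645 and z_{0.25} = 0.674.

n = 17 per group

Cohen's d = |M₁ − M₂| / SD_pooled = |63.8 − 51.9| / 14.7 = 11.9 / 14.7 = 0.810.
For two independent groups with equal n: n = 2·((z_{α} + z_β) / d)².
z_{α} + z_β = 1.645 + 0.674 = 2.319.
n = 2 × (2.319 / 0.810)² = 2 × 2.863² = 2 × 8.20 = 16.4.
Round up to the next whole participant.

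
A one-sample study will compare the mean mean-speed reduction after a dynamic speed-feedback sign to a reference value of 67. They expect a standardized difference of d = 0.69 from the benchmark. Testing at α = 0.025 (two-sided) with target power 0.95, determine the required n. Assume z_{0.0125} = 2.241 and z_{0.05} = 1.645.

For a one-sample test: n = ((z_{α/2} + z_β) / d)².
z_{α/2} + z_β = 2.241 + 1.645 = 3.886.
n = (3.886 / 0.69)² = 5.632² = 31.72.
Round up.

n = 32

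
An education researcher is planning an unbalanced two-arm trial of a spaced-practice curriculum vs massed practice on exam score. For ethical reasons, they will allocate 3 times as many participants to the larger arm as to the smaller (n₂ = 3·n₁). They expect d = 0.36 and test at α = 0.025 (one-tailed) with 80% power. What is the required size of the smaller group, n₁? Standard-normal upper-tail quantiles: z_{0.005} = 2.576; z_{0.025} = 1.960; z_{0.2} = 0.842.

n₁ = 81

With allocation ratio k = n₂/n₁ = 3, Var(x̄₁−x̄₂) = σ²(1/n₁ + 1/(k·n₁)) = σ²·(k+1)/(k·n₁).
So n₁ = (1 + 1/k)·((z_{α} + z_β)/d)² = 1.333 × (2.802/0.36)².
n₁ = 1.333 × 60.58 = 80.8.
Round up: n₁ = 81, giving n₂ = 3 × 81 = 243.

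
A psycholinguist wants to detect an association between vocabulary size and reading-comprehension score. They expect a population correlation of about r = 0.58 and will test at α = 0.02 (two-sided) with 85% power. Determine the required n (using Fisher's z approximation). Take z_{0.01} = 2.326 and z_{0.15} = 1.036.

Fisher's z: C = ½·ln((1+r)/(1−r)) = ½·ln(3.7619) = 0.6625.
n = ((z_{α/2} + z_β)/C)² + 3.
(2.326 + 1.036) / 0.6625 = 3.362 / 0.6625 = 5.075.
n = 5.075² + 3 = 25.75 + 3 = 28.8.
Round up.

n = 29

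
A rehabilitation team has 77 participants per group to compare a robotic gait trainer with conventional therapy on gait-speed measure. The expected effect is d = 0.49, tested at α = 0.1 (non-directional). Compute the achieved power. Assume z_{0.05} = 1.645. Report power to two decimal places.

For two equal groups, power = Φ(d·√(n/2) − z_{α/2}).
d·√(n/2) = 0.49 × √(77/2) = 0.49 × 6.205 = 3.040.
z_β = 3.040 − 1.645 = 1.395.
Power = Φ(1.395) = 0.919.

power ≈ 0.92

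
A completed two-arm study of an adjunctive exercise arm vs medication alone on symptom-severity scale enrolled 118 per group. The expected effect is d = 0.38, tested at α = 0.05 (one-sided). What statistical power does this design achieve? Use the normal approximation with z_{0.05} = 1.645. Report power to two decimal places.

For two equal groups, power = Φ(d·√(n/2) − z_{α}).
d·√(n/2) = 0.38 × √(118/2) = 0.38 × 7.681 = 2.919.
z_β = 2.919 − 1.645 = 1.274.
Power = Φ(1.274) = 0.899.

power ≈ 0.90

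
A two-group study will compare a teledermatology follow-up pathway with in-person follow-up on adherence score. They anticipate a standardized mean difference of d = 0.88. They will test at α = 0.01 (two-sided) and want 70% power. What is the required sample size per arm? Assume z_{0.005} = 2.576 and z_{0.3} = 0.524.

n = 25 per group

For two independent groups with equal n: n = 2·((z_{α/2} + z_β) / d)².
z_{α/2} + z_β = 2.576 + 0.524 = 3.100.
n = 2 × (3.100 / 0.88)² = 2 × 3.523² = 2 × 12.41 = 24.8.
Round up to the next whole participant.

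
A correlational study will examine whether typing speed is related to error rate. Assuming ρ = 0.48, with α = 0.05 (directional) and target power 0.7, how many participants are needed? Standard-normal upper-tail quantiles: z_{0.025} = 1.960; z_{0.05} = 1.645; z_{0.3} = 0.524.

n = 21

Fisher's z: C = ½·ln((1+r)/(1−r)) = ½·ln(2.8462) = 0.5230.
n = ((z_{α} + z_β)/C)² + 3.
(1.645 + 0.524) / 0.5230 = 2.169 / 0.5230 = 4.147.
n = 4.147² + 3 = 17.20 + 3 = 20.2.
Round up.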